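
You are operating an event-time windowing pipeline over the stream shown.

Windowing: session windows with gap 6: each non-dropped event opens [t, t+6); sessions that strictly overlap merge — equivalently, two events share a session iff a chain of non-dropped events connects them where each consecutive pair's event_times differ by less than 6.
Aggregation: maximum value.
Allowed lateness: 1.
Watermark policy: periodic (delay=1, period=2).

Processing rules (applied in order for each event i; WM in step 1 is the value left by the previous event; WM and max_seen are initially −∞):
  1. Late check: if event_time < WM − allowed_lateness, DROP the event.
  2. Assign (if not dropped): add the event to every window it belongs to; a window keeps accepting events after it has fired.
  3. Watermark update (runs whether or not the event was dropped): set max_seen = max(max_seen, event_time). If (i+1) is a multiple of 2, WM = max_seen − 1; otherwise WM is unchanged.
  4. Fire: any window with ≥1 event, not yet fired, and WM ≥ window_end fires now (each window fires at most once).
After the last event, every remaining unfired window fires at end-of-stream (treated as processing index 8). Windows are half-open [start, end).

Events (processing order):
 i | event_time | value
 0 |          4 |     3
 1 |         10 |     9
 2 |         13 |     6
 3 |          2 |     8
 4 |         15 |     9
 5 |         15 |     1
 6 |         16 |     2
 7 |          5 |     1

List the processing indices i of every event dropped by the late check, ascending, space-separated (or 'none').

i=0 t=4 v=3: → [4,10); WM=−∞
i=1 t=10 v=9: → [10,16); WM=9
i=2 t=13 v=6: → [10,19); WM=9
i=3 t=2 v=8: DROP (t<9-1); WM=12
i=4 t=15 v=9: → [10,21); WM=12
i=5 t=15 v=1: → [10,21); WM=14
i=6 t=16 v=2: → [10,22); WM=14
i=7 t=5 v=1: DROP (t<14-1); WM=15

3 7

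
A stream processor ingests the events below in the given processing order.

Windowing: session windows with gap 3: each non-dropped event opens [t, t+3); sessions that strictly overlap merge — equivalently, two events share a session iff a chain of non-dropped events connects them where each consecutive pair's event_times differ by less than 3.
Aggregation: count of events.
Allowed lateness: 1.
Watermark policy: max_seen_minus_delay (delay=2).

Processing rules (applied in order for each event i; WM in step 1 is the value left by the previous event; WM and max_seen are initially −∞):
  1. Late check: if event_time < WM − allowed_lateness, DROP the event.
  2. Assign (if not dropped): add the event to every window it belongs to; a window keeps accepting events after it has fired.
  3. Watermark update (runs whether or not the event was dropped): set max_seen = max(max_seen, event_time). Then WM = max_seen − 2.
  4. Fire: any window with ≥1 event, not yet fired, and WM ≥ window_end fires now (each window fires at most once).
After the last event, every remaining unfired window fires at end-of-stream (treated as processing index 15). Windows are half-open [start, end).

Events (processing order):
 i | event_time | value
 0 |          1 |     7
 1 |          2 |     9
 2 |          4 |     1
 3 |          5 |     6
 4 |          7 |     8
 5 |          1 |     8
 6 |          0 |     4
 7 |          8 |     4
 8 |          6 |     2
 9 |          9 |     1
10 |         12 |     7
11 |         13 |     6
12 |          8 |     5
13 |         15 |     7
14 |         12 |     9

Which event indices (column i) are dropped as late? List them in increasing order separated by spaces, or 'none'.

5 6 12

i=0 t=1 v=7: → [1,4); WM=-1
i=1 t=2 v=9: → [1,5); WM=0
i=2 t=4 v=1: → [1,7); WM=2
i=3 t=5 v=6: → [1,8); WM=3
i=4 t=7 v=8: → [1,10); WM=5
i=5 t=1 v=8: DROP (t<5-1); WM=5
i=6 t=0 v=4: DROP (t<5-1); WM=5
i=7 t=8 v=4: → [1,11); WM=6
i=8 t=6 v=2: → [1,11); WM=6
i=9 t=9 v=1: → [1,12); WM=7
i=10 t=12 v=7: → [12,15); WM=10
i=11 t=13 v=6: → [12,16); WM=11
i=12 t=8 v=5: DROP (t<11-1); WM=11
i=13 t=15 v=7: → [12,18); WM=13
i=14 t=12 v=9: → [12,18); WM=13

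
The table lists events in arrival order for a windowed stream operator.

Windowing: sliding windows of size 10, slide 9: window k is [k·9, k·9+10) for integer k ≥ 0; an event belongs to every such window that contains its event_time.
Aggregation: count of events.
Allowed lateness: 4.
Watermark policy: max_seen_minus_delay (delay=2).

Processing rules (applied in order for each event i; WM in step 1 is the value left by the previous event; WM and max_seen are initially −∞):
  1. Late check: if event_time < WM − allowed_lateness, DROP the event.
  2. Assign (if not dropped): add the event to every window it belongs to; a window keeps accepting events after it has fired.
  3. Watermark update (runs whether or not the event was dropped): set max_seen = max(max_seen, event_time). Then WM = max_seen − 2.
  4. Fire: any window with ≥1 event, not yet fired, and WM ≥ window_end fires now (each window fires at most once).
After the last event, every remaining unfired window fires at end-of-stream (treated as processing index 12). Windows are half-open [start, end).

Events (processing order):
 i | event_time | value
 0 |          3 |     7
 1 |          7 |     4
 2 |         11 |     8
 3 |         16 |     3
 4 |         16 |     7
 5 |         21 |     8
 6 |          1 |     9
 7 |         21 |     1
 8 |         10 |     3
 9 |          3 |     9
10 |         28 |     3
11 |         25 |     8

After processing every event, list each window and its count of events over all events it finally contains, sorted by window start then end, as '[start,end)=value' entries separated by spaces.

[0,10)=2 [9,19)=3 [18,28)=3 [27,37)=1

i=0 t=3 v=7: → [0,10); WM=1
i=1 t=7 v=4: → [0,10); WM=5
i=2 t=11 v=8: → [9,19); WM=9
i=3 t=16 v=3: → [9,19); WM=14; [0,10) fires=2
i=4 t=16 v=7: → [9,19); WM=14
i=5 t=21 v=8: → [18,28); WM=19; [9,19) fires=3
i=6 t=1 v=9: DROP (t<19-4); WM=19
i=7 t=21 v=1: → [18,28); WM=19
i=8 t=10 v=3: DROP (t<19-4); WM=19
i=9 t=3 v=9: DROP (t<19-4); WM=19
i=10 t=28 v=3: → [27,37); WM=26
i=11 t=25 v=8: → [18,28); WM=26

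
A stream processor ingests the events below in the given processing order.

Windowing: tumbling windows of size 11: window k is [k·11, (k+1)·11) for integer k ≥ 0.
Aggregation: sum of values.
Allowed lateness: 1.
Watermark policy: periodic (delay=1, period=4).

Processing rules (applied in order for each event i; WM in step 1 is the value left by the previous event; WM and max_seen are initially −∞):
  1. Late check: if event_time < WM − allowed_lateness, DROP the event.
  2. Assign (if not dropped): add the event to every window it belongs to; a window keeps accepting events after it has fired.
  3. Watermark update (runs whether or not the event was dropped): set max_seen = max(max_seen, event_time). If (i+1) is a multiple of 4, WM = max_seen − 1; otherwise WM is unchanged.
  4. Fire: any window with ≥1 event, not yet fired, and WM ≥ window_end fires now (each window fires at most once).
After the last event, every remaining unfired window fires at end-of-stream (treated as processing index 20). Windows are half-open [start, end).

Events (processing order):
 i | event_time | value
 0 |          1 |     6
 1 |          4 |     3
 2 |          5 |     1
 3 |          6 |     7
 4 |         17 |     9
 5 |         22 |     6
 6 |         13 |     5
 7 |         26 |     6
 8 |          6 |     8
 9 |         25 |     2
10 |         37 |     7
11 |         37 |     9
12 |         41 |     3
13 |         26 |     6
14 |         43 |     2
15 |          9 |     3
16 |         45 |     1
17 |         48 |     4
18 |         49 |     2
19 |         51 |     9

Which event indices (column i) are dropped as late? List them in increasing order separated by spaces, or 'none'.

i=0 t=1 v=6: → [0,11); WM=−∞
i=1 t=4 v=3: → [0,11); WM=−∞
i=2 t=5 v=1: → [0,11); WM=−∞
i=3 t=6 v=7: → [0,11); WM=5
i=4 t=17 v=9: → [11,22); WM=5
i=5 t=22 v=6: → [22,33); WM=5
i=6 t=13 v=5: → [11,22); WM=5
i=7 t=26 v=6: → [22,33); WM=25; [0,11) fires=17 [11,22) fires=14
i=8 t=6 v=8: DROP (t<25-1); WM=25
i=9 t=25 v=2: → [22,33); WM=25
i=10 t=37 v=7: → [33,44); WM=25
i=11 t=37 v=9: → [33,44); WM=36; [22,33) fires=14
i=12 t=41 v=3: → [33,44); WM=36
i=13 t=26 v=6: DROP (t<36-1); WM=36
i=14 t=43 v=2: → [33,44); WM=36
i=15 t=9 v=3: DROP (t<36-1); WM=42
i=16 t=45 v=1: → [44,55); WM=42
i=17 t=48 v=4: → [44,55); WM=42
i=18 t=49 v=2: → [44,55); WM=42
i=19 t=51 v=9: → [44,55); WM=50; [33,44) fires=21

8 13 15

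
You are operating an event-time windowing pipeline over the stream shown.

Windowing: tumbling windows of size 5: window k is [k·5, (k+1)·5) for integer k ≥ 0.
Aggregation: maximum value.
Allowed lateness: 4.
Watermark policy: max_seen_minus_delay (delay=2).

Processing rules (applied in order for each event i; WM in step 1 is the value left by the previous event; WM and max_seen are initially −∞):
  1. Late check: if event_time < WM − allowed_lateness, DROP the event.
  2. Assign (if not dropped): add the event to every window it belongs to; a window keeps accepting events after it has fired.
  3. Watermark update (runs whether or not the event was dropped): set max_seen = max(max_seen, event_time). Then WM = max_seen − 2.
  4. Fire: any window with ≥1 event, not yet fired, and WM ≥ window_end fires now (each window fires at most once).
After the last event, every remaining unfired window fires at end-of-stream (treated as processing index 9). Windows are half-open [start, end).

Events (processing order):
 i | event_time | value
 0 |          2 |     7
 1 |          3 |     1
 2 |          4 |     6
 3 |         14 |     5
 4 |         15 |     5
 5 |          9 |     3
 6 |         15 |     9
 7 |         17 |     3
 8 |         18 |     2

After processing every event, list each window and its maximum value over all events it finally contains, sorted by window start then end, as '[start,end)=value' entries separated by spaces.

[0,5)=7 [5,10)=3 [10,15)=5 [15,20)=9

i=0 t=2 v=7: → [0,5); WM=0
i=1 t=3 v=1: → [0,5); WM=1
i=2 t=4 v=6: → [0,5); WM=2
i=3 t=14 v=5: → [10,15); WM=12; [0,5) fires=7
i=4 t=15 v=5: → [15,20); WM=13
i=5 t=9 v=3: → [5,10); WM=13; [5,10) fires=3
i=6 t=15 v=9: → [15,20); WM=13
i=7 t=17 v=3: → [15,20); WM=15; [10,15) fires=5
i=8 t=18 v=2: → [15,20); WM=16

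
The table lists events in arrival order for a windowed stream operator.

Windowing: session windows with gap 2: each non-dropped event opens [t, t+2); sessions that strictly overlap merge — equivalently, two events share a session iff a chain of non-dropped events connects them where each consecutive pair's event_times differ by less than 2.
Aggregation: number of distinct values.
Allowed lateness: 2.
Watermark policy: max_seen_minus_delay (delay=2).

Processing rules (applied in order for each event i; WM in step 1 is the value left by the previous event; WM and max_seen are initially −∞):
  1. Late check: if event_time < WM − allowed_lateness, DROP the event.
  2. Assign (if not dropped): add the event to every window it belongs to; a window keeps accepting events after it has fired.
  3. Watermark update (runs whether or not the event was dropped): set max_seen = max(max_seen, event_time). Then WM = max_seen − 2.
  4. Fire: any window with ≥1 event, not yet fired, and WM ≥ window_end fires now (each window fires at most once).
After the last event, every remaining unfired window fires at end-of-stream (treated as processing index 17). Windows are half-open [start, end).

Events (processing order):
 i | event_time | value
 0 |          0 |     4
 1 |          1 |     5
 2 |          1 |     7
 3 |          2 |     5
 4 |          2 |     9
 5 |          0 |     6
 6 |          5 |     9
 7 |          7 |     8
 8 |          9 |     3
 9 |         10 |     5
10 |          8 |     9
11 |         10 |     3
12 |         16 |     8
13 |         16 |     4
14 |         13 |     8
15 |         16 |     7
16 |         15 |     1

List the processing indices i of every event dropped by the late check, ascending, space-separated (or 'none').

i=0 t=0 v=4: → [0,2); WM=-2
i=1 t=1 v=5: → [0,3); WM=-1
i=2 t=1 v=7: → [0,3); WM=-1
i=3 t=2 v=5: → [0,4); WM=0
i=4 t=2 v=9: → [0,4); WM=0
i=5 t=0 v=6: → [0,4); WM=0
i=6 t=5 v=9: → [5,7); WM=3
i=7 t=7 v=8: → [7,9); WM=5
i=8 t=9 v=3: → [9,11); WM=7
i=9 t=10 v=5: → [9,12); WM=8
i=10 t=8 v=9: → [7,12); WM=8
i=11 t=10 v=3: → [7,12); WM=8
i=12 t=16 v=8: → [16,18); WM=14
i=13 t=16 v=4: → [16,18); WM=14
i=14 t=13 v=8: → [13,15); WM=14
i=15 t=16 v=7: → [16,18); WM=14
i=16 t=15 v=1: → [15,18); WM=14

none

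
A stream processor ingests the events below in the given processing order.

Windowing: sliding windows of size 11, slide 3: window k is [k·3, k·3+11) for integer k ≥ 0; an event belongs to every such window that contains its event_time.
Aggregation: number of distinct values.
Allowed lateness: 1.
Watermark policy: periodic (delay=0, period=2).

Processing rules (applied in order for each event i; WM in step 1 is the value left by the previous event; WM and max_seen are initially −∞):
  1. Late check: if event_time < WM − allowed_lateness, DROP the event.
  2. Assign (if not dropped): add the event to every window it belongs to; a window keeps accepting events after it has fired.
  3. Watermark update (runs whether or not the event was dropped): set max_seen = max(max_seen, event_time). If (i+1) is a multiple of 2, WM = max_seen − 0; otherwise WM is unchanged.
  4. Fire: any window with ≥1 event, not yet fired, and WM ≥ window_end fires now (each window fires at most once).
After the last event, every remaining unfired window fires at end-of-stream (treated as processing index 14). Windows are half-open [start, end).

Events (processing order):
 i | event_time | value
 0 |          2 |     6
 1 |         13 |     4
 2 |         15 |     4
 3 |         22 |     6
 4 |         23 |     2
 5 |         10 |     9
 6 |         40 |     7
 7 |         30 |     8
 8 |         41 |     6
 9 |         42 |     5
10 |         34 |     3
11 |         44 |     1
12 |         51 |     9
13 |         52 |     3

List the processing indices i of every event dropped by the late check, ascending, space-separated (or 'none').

5 10

i=0 t=2 v=6: → [0,11); WM=−∞
i=1 t=13 v=4: → [12,23),[9,20),[6,17),[3,14); WM=13; [0,11) fires=1
i=2 t=15 v=4: → [15,26),[12,23),[9,20),[6,17); WM=13
i=3 t=22 v=6: → [21,32),[18,29),[15,26),[12,23); WM=22; [3,14) fires=1 [6,17) fires=1 [9,20) fires=1
i=4 t=23 v=2: → [21,32),[18,29),[15,26); WM=22
i=5 t=10 v=9: DROP (t<22-1); WM=23; [12,23) fires=2
i=6 t=40 v=7: → [39,50),[36,47),[33,44),[30,41); WM=23
i=7 t=30 v=8: → [30,41),[27,38),[24,35),[21,32); WM=40; [15,26) fires=3 [18,29) fires=2 [21,32) fires=3 [24,35) fires=1 [27,38) fires=1
i=8 t=41 v=6: → [39,50),[36,47),[33,44); WM=40
i=9 t=42 v=5: → [42,53),[39,50),[36,47),[33,44); WM=42; [30,41) fires=2
i=10 t=34 v=3: DROP (t<42-1); WM=42
i=11 t=44 v=1: → [42,53),[39,50),[36,47); WM=44; [33,44) fires=3
i=12 t=51 v=9: → [51,62),[48,59),[45,56),[42,53); WM=44
i=13 t=52 v=3: → [51,62),[48,59),[45,56),[42,53); WM=52; [36,47) fires=4 [39,50) fires=4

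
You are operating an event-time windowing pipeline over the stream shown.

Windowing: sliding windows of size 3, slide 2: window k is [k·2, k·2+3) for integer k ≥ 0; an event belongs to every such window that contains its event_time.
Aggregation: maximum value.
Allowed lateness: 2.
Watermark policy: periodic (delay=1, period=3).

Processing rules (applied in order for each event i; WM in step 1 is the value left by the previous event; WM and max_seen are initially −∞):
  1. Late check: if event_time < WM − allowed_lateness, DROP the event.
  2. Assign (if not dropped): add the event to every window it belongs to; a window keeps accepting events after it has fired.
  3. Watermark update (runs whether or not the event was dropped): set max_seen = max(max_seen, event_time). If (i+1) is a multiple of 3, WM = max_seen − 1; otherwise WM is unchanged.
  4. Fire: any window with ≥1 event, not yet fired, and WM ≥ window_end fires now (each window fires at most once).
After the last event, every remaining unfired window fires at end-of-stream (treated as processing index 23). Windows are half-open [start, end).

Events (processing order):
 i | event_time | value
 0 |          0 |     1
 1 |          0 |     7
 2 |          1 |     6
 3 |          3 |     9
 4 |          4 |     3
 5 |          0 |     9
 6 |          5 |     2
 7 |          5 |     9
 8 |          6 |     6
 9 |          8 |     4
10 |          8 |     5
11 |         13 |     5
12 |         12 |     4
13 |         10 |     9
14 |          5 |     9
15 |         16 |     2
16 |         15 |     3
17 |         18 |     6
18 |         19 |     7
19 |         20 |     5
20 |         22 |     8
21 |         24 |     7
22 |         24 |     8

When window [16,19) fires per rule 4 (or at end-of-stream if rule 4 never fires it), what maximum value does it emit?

i=0 t=0 v=1: → [0,3); WM=−∞
i=1 t=0 v=7: → [0,3); WM=−∞
i=2 t=1 v=6: → [0,3); WM=0
i=3 t=3 v=9: → [2,5); WM=0
i=4 t=4 v=3: → [4,7),[2,5); WM=0
i=5 t=0 v=9: → [0,3); WM=3; [0,3) fires=9
i=6 t=5 v=2: → [4,7); WM=3
i=7 t=5 v=9: → [4,7); WM=3
i=8 t=6 v=6: → [6,9),[4,7); WM=5; [2,5) fires=9
i=9 t=8 v=4: → [8,11),[6,9); WM=5
i=10 t=8 v=5: → [8,11),[6,9); WM=5
i=11 t=13 v=5: → [12,15); WM=12; [4,7) fires=9 [6,9) fires=6 [8,11) fires=5
i=12 t=12 v=4: → [12,15),[10,13); WM=12
i=13 t=10 v=9: → [10,13),[8,11); WM=12
i=14 t=5 v=9: DROP (t<12-2); WM=12
i=15 t=16 v=2: → [16,19),[14,17); WM=12
i=16 t=15 v=3: → [14,17); WM=12
i=17 t=18 v=6: → [18,21),[16,19); WM=17; [10,13) fires=9 [12,15) fires=5 [14,17) fires=3
i=18 t=19 v=7: → [18,21); WM=17
i=19 t=20 v=5: → [20,23),[18,21); WM=17
i=20 t=22 v=8: → [22,25),[20,23); WM=21; [16,19) fires=6 [18,21) fires=7
i=21 t=24 v=7: → [24,27),[22,25); WM=21
i=22 t=24 v=8: → [24,27),[22,25); WM=21

6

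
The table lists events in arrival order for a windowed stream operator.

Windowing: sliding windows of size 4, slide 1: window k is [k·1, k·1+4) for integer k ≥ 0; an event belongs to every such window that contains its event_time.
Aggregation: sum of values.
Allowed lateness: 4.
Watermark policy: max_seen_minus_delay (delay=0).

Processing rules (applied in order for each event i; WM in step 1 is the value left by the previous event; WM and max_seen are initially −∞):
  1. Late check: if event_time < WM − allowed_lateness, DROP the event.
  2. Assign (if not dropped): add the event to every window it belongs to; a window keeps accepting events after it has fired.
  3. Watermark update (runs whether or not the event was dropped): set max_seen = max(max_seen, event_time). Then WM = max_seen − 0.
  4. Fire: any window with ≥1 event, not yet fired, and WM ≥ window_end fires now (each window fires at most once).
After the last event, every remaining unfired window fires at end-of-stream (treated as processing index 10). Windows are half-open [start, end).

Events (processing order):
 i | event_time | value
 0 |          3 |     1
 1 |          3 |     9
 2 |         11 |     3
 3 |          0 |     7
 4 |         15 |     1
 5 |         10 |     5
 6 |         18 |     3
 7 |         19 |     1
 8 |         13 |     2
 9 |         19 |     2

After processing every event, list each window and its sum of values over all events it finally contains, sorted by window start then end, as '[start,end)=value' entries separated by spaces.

[0,4)=10 [1,5)=10 [2,6)=10 [3,7)=10 [8,12)=3 [9,13)=3 [10,14)=3 [11,15)=3 [12,16)=1 [13,17)=1 [14,18)=1 [15,19)=4 [16,20)=6 [17,21)=6 [18,22)=6 [19,23)=3

i=0 t=3 v=1: → [3,7),[2,6),[1,5),[0,4); WM=3
i=1 t=3 v=9: → [3,7),[2,6),[1,5),[0,4); WM=3
i=2 t=11 v=3: → [11,15),[10,14),[9,13),[8,12); WM=11; [0,4) fires=10 [1,5) fires=10 [2,6) fires=10 [3,7) fires=10
i=3 t=0 v=7: DROP (t<11-4); WM=11
i=4 t=15 v=1: → [15,19),[14,18),[13,17),[12,16); WM=15; [8,12) fires=3 [9,13) fires=3 [10,14) fires=3 [11,15) fires=3
i=5 t=10 v=5: DROP (t<15-4); WM=15
i=6 t=18 v=3: → [18,22),[17,21),[16,20),[15,19); WM=18; [12,16) fires=1 [13,17) fires=1 [14,18) fires=1
i=7 t=19 v=1: → [19,23),[18,22),[17,21),[16,20); WM=19; [15,19) fires=4
i=8 t=13 v=2: DROP (t<19-4); WM=19
i=9 t=19 v=2: → [19,23),[18,22),[17,21),[16,20); WM=19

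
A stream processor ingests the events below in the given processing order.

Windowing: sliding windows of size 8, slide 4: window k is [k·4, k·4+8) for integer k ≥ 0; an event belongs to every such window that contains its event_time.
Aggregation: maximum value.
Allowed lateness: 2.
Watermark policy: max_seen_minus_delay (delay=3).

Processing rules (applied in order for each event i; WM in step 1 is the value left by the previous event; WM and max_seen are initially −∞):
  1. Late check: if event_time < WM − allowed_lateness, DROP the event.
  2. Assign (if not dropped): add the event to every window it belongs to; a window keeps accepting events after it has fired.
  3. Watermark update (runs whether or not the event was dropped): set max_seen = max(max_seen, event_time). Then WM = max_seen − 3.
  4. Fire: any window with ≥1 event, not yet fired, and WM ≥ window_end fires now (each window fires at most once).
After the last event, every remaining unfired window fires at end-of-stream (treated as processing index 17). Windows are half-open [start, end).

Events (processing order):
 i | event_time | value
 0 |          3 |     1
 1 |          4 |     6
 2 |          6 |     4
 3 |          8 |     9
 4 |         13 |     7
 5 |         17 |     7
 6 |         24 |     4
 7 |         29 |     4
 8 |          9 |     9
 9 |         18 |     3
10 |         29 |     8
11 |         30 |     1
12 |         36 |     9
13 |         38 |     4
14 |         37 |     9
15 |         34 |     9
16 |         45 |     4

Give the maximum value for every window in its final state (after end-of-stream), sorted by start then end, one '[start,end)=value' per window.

[0,8)=6 [4,12)=9 [8,16)=9 [12,20)=7 [16,24)=7 [20,28)=4 [24,32)=8 [28,36)=9 [32,40)=9 [36,44)=9 [40,48)=4 [44,52)=4

i=0 t=3 v=1: → [0,8); WM=0
i=1 t=4 v=6: → [4,12),[0,8); WM=1
i=2 t=6 v=4: → [4,12),[0,8); WM=3
i=3 t=8 v=9: → [8,16),[4,12); WM=5
i=4 t=13 v=7: → [12,20),[8,16); WM=10; [0,8) fires=6
i=5 t=17 v=7: → [16,24),[12,20); WM=14; [4,12) fires=9
i=6 t=24 v=4: → [24,32),[20,28); WM=21; [8,16) fires=9 [12,20) fires=7
i=7 t=29 v=4: → [28,36),[24,32); WM=26; [16,24) fires=7
i=8 t=9 v=9: DROP (t<26-2); WM=26
i=9 t=18 v=3: DROP (t<26-2); WM=26
i=10 t=29 v=8: → [28,36),[24,32); WM=26
i=11 t=30 v=1: → [28,36),[24,32); WM=27
i=12 t=36 v=9: → [36,44),[32,40); WM=33; [20,28) fires=4 [24,32) fires=8
i=13 t=38 v=4: → [36,44),[32,40); WM=35
i=14 t=37 v=9: → [36,44),[32,40); WM=35
i=15 t=34 v=9: → [32,40),[28,36); WM=35
i=16 t=45 v=4: → [44,52),[40,48); WM=42; [28,36) fires=9 [32,40) fires=9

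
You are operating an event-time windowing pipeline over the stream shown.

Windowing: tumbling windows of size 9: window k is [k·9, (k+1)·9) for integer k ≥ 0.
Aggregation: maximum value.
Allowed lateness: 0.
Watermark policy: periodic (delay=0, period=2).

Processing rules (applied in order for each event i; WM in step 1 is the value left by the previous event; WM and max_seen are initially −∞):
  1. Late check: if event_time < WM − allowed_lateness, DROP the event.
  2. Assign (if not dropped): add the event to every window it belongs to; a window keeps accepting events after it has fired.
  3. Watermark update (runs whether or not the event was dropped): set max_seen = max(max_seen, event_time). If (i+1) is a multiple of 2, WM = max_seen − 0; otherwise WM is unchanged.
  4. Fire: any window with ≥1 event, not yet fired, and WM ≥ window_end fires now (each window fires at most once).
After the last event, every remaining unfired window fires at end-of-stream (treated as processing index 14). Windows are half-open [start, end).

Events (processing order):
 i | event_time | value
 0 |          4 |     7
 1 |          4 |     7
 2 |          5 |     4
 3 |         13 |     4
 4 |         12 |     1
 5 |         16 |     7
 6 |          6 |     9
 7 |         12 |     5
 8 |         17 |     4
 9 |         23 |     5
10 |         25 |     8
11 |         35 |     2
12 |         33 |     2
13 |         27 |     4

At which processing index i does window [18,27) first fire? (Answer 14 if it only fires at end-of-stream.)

11

i=0 t=4 v=7: → [0,9); WM=−∞
i=1 t=4 v=7: → [0,9); WM=4
i=2 t=5 v=4: → [0,9); WM=4
i=3 t=13 v=4: → [9,18); WM=13; [0,9) fires=7
i=4 t=12 v=1: DROP (t<13-0); WM=13
i=5 t=16 v=7: → [9,18); WM=16
i=6 t=6 v=9: DROP (t<16-0); WM=16
i=7 t=12 v=5: DROP (t<16-0); WM=16
i=8 t=17 v=4: → [9,18); WM=16
i=9 t=23 v=5: → [18,27); WM=23; [9,18) fires=7
i=10 t=25 v=8: → [18,27); WM=23
i=11 t=35 v=2: → [27,36); WM=35; [18,27) fires=8
i=12 t=33 v=2: DROP (t<35-0); WM=35
i=13 t=27 v=4: DROP (t<35-0); WM=35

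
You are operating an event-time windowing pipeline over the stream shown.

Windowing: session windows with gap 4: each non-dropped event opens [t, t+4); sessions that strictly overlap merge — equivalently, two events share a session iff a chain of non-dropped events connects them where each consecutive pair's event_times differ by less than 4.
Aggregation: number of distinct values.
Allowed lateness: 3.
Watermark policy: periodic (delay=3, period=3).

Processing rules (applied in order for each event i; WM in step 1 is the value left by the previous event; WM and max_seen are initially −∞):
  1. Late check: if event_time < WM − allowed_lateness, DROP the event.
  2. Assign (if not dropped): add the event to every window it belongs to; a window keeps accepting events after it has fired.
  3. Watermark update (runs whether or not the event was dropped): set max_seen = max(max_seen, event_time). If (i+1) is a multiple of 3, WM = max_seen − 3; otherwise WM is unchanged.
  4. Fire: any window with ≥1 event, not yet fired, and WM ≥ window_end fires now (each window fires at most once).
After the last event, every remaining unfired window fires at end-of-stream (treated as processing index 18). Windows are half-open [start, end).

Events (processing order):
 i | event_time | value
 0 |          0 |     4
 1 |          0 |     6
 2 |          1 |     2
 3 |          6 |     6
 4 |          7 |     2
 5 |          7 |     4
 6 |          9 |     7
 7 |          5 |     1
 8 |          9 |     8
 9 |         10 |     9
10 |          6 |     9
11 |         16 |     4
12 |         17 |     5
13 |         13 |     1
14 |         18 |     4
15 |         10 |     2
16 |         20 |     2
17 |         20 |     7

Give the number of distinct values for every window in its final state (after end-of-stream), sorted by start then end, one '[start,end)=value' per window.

[0,5)=3 [5,24)=8

i=0 t=0 v=4: → [0,4); WM=−∞
i=1 t=0 v=6: → [0,4); WM=−∞
i=2 t=1 v=2: → [0,5); WM=-2
i=3 t=6 v=6: → [6,10); WM=-2
i=4 t=7 v=2: → [6,11); WM=-2
i=5 t=7 v=4: → [6,11); WM=4
i=6 t=9 v=7: → [6,13); WM=4
i=7 t=5 v=1: → [5,13); WM=4
i=8 t=9 v=8: → [5,13); WM=6
i=9 t=10 v=9: → [5,14); WM=6
i=10 t=6 v=9: → [5,14); WM=6
i=11 t=16 v=4: → [16,20); WM=13
i=12 t=17 v=5: → [16,21); WM=13
i=13 t=13 v=1: → [5,21); WM=13
i=14 t=18 v=4: → [5,22); WM=15
i=15 t=10 v=2: DROP (t<15-3); WM=15
i=16 t=20 v=2: → [5,24); WM=15
i=17 t=20 v=7: → [5,24); WM=17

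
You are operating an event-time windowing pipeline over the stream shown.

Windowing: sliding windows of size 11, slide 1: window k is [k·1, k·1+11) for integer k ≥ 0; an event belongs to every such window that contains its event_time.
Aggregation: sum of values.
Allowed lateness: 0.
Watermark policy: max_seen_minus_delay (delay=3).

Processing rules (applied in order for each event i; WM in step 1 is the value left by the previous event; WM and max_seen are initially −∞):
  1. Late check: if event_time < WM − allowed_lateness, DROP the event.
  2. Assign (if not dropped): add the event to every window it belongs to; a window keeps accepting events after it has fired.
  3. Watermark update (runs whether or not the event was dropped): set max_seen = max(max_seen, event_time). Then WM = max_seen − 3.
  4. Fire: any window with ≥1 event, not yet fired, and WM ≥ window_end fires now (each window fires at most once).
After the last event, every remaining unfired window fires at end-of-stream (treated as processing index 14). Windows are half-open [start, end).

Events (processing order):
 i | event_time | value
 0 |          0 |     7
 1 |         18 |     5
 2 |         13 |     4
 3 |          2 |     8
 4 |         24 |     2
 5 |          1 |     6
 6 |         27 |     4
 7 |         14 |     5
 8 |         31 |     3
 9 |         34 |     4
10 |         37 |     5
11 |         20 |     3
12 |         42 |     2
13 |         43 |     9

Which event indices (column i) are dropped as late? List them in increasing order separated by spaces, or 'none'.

i=0 t=0 v=7: → [0,11); WM=-3
i=1 t=18 v=5: → [18,29),[17,28),[16,27),[15,26),[14,25),[13,24),[12,23),[11,22),[10,21),[9,20),[8,19); WM=15; [0,11) fires=7
i=2 t=13 v=4: DROP (t<15-0); WM=15
i=3 t=2 v=8: DROP (t<15-0); WM=15
i=4 t=24 v=2: → [24,35),[23,34),[22,33),[21,32),[20,31),[19,30),[18,29),[17,28),[16,27),[15,26),[14,25); WM=21; [8,19) fires=5 [9,20) fires=5 [10,21) fires=5
i=5 t=1 v=6: DROP (t<21-0); WM=21
i=6 t=27 v=4: → [27,38),[26,37),[25,36),[24,35),[23,34),[22,33),[21,32),[20,31),[19,30),[18,29),[17,28); WM=24; [11,22) fires=5 [12,23) fires=5 [13,24) fires=5
i=7 t=14 v=5: DROP (t<24-0); WM=24
i=8 t=31 v=3: → [31,42),[30,41),[29,40),[28,39),[27,38),[26,37),[25,36),[24,35),[23,34),[22,33),[21,32); WM=28; [14,25) fires=7 [15,26) fires=7 [16,27) fires=7 [17,28) fires=11
i=9 t=34 v=4: → [34,45),[33,44),[32,43),[31,42),[30,41),[29,40),[28,39),[27,38),[26,37),[25,36),[24,35); WM=31; [18,29) fires=11 [19,30) fires=6 [20,31) fires=6
i=10 t=37 v=5: → [37,48),[36,47),[35,46),[34,45),[33,44),[32,43),[31,42),[30,41),[29,40),[28,39),[27,38); WM=34; [21,32) fires=9 [22,33) fires=9 [23,34) fires=9
i=11 t=20 v=3: DROP (t<34-0); WM=34
i=12 t=42 v=2: → [42,53),[41,52),[40,51),[39,50),[38,49),[37,48),[36,47),[35,46),[34,45),[33,44),[32,43); WM=39; [24,35) fires=13 [25,36) fires=11 [26,37) fires=11 [27,38) fires=16 [28,39) fires=12
i=13 t=43 v=9: → [43,54),[42,53),[41,52),[40,51),[39,50),[38,49),[37,48),[36,47),[35,46),[34,45),[33,44); WM=40; [29,40) fires=12

2 3 5 7 11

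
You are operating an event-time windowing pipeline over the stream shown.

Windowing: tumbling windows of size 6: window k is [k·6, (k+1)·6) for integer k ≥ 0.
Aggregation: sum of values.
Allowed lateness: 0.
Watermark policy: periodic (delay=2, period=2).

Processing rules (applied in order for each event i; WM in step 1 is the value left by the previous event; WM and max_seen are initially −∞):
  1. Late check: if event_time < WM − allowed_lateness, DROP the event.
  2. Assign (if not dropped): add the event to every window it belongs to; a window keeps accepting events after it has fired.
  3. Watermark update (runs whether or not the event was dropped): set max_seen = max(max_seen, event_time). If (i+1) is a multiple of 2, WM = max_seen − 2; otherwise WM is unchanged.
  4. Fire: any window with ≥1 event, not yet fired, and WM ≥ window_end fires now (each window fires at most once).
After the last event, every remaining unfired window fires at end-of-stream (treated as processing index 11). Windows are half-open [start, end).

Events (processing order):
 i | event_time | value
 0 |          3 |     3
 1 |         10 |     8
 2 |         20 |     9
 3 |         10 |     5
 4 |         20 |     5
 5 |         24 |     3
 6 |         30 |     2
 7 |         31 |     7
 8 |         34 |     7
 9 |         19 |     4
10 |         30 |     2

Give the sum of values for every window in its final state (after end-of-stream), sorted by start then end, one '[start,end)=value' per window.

i=0 t=3 v=3: → [0,6); WM=−∞
i=1 t=10 v=8: → [6,12); WM=8; [0,6) fires=3
i=2 t=20 v=9: → [18,24); WM=8
i=3 t=10 v=5: → [6,12); WM=18; [6,12) fires=13
i=4 t=20 v=5: → [18,24); WM=18
i=5 t=24 v=3: → [24,30); WM=22
i=6 t=30 v=2: → [30,36); WM=22
i=7 t=31 v=7: → [30,36); WM=29; [18,24) fires=14
i=8 t=34 v=7: → [30,36); WM=29
i=9 t=19 v=4: DROP (t<29-0); WM=32; [24,30) fires=3
i=10 t=30 v=2: DROP (t<32-0); WM=32

[0,6)=3 [6,12)=13 [18,24)=14 [24,30)=3 [30,36)=16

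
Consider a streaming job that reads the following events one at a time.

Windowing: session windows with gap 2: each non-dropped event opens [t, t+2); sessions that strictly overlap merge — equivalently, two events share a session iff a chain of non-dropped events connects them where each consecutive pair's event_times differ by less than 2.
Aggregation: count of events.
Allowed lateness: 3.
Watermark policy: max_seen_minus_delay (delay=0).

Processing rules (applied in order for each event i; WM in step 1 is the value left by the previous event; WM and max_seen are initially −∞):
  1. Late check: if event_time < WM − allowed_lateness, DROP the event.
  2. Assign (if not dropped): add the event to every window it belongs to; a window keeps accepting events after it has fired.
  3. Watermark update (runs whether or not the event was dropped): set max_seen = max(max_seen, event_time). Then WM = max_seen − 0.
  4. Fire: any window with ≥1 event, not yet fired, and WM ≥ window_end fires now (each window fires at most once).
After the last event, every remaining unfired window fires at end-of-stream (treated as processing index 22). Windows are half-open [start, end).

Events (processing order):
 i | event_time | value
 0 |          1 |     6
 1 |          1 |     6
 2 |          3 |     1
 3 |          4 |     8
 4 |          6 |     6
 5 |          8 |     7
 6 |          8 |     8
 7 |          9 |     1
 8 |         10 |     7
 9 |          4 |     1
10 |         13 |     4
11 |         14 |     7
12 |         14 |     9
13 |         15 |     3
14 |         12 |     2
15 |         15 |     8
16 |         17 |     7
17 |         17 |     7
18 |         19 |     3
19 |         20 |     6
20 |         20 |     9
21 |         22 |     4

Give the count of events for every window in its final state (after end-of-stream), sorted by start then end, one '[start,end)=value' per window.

[1,3)=2 [3,6)=2 [6,8)=1 [8,12)=4 [12,17)=6 [17,19)=2 [19,22)=3 [22,24)=1

i=0 t=1 v=6: → [1,3); WM=1
i=1 t=1 v=6: → [1,3); WM=1
i=2 t=3 v=1: → [3,5); WM=3
i=3 t=4 v=8: → [3,6); WM=4
i=4 t=6 v=6: → [6,8); WM=6
i=5 t=8 v=7: → [8,10); WM=8
i=6 t=8 v=8: → [8,10); WM=8
i=7 t=9 v=1: → [8,11); WM=9
i=8 t=10 v=7: → [8,12); WM=10
i=9 t=4 v=1: DROP (t<10-3); WM=10
i=10 t=13 v=4: → [13,15); WM=13
i=11 t=14 v=7: → [13,16); WM=14
i=12 t=14 v=9: → [13,16); WM=14
i=13 t=15 v=3: → [13,17); WM=15
i=14 t=12 v=2: → [12,17); WM=15
i=15 t=15 v=8: → [12,17); WM=15
i=16 t=17 v=7: → [17,19); WM=17
i=17 t=17 v=7: → [17,19); WM=17
i=18 t=19 v=3: → [19,21); WM=19
i=19 t=20 v=6: → [19,22); WM=20
i=20 t=20 v=9: → [19,22); WM=20
i=21 t=22 v=4: → [22,24); WM=22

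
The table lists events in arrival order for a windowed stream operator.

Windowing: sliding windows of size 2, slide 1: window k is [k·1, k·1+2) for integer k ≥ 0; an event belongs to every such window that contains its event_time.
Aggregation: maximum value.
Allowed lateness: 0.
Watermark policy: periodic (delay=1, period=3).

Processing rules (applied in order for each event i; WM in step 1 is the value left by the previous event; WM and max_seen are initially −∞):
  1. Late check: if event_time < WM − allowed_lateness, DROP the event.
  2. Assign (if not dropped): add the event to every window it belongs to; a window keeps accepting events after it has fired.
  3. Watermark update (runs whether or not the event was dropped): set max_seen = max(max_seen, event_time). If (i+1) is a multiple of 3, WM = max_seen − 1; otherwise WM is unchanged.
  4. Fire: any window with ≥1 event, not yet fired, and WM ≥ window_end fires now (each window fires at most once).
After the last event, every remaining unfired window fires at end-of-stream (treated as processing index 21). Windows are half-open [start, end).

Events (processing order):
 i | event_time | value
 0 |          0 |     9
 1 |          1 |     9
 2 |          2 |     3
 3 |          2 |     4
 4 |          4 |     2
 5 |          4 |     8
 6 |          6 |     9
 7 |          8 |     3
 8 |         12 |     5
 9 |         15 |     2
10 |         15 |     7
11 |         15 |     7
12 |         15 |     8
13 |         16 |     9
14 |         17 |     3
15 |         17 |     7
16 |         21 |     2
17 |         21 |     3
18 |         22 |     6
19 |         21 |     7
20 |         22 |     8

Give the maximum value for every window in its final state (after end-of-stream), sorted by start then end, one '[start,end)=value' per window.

i=0 t=0 v=9: → [0,2); WM=−∞
i=1 t=1 v=9: → [1,3),[0,2); WM=−∞
i=2 t=2 v=3: → [2,4),[1,3); WM=1
i=3 t=2 v=4: → [2,4),[1,3); WM=1
i=4 t=4 v=2: → [4,6),[3,5); WM=1
i=5 t=4 v=8: → [4,6),[3,5); WM=3; [0,2) fires=9 [1,3) fires=9
i=6 t=6 v=9: → [6,8),[5,7); WM=3
i=7 t=8 v=3: → [8,10),[7,9); WM=3
i=8 t=12 v=5: → [12,14),[11,13); WM=11; [2,4) fires=4 [3,5) fires=8 [4,6) fires=8 [5,7) fires=9 [6,8) fires=9 [7,9) fires=3 [8,10) fires=3
i=9 t=15 v=2: → [15,17),[14,16); WM=11
i=10 t=15 v=7: → [15,17),[14,16); WM=11
i=11 t=15 v=7: → [15,17),[14,16); WM=14; [11,13) fires=5 [12,14) fires=5
i=12 t=15 v=8: → [15,17),[14,16); WM=14
i=13 t=16 v=9: → [16,18),[15,17); WM=14
i=14 t=17 v=3: → [17,19),[16,18); WM=16; [14,16) fires=8
i=15 t=17 v=7: → [17,19),[16,18); WM=16
i=16 t=21 v=2: → [21,23),[20,22); WM=16
i=17 t=21 v=3: → [21,23),[20,22); WM=20; [15,17) fires=9 [16,18) fires=9 [17,19) fires=7
i=18 t=22 v=6: → [22,24),[21,23); WM=20
i=19 t=21 v=7: → [21,23),[20,22); WM=20
i=20 t=22 v=8: → [22,24),[21,23); WM=21

[0,2)=9 [1,3)=9 [2,4)=4 [3,5)=8 [4,6)=8 [5,7)=9 [6,8)=9 [7,9)=3 [8,10)=3 [11,13)=5 [12,14)=5 [14,16)=8 [15,17)=9 [16,18)=9 [17,19)=7 [20,22)=7 [21,23)=8 [22,24)=8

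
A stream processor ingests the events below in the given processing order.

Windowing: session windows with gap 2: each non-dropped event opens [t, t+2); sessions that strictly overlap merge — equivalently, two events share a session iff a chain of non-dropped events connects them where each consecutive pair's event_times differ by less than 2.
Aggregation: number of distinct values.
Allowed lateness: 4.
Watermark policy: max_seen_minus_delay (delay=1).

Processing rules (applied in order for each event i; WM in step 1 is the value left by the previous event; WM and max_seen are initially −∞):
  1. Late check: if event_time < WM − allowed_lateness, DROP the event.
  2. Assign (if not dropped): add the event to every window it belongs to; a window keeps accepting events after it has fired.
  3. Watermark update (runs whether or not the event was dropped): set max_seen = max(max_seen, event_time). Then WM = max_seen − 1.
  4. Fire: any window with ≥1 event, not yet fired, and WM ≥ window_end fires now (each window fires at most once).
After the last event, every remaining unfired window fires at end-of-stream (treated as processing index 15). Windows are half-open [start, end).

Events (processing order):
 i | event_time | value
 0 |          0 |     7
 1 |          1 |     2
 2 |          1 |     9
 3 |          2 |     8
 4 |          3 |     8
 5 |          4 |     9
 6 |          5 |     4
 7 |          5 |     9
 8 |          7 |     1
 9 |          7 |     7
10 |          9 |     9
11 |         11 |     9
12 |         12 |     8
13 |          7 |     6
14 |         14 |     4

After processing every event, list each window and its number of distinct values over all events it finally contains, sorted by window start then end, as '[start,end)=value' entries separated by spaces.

i=0 t=0 v=7: → [0,2); WM=-1
i=1 t=1 v=2: → [0,3); WM=0
i=2 t=1 v=9: → [0,3); WM=0
i=3 t=2 v=8: → [0,4); WM=1
i=4 t=3 v=8: → [0,5); WM=2
i=5 t=4 v=9: → [0,6); WM=3
i=6 t=5 v=4: → [0,7); WM=4
i=7 t=5 v=9: → [0,7); WM=4
i=8 t=7 v=1: → [7,9); WM=6
i=9 t=7 v=7: → [7,9); WM=6
i=10 t=9 v=9: → [9,11); WM=8
i=11 t=11 v=9: → [11,13); WM=10
i=12 t=12 v=8: → [11,14); WM=11
i=13 t=7 v=6: → [7,9); WM=11
i=14 t=14 v=4: → [14,16); WM=13

[0,7)=5 [7,9)=3 [9,11)=1 [11,14)=2 [14,16)=1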